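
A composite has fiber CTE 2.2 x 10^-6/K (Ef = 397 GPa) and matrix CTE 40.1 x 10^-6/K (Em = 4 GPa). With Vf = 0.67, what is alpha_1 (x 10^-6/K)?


E1 = Ef*Vf + Em*(1-Vf) = 267.31
alpha_1 = (alpha_f*Ef*Vf + alpha_m*Em*(1-Vf))/E1 = 2.39 x 10^-6/K

2.39 x 10^-6/K


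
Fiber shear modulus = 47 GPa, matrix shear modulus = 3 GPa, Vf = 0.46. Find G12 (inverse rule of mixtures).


1/G12 = Vf/Gf + (1-Vf)/Gm = 0.46/47 + 0.54/3
G12 = 5.27 GPa

5.27 GPa


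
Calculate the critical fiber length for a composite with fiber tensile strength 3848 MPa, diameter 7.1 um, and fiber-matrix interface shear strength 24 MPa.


Lc = sigma_f * d / (2 * tau_i) = 3848 * 7.1 / (2 * 24) = 569.2 um

569.2 um


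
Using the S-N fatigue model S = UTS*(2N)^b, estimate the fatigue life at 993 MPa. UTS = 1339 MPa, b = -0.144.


N = 0.5 * (S/UTS)^(1/b) = 0.5 * (993/1339)^(1/-0.144) = 3.9864 cycles

3.9864 cycles


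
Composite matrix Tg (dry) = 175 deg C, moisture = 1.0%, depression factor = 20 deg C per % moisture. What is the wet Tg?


Tg_wet = Tg_dry - k*moisture = 175 - 20*1.0 = 155.0 deg C

155.0 deg C


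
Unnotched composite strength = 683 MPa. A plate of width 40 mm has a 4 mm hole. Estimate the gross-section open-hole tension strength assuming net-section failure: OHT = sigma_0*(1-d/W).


OHT = sigma_0*(1-d/W) = 683*(1-4/40) = 614.7 MPa

614.7 MPa


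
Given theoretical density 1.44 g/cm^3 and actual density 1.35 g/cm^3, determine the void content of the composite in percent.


Void% = (rho_theo - rho_actual)/rho_theo * 100 = (1.44 - 1.35)/1.44 * 100 = 6.25%

6.25%


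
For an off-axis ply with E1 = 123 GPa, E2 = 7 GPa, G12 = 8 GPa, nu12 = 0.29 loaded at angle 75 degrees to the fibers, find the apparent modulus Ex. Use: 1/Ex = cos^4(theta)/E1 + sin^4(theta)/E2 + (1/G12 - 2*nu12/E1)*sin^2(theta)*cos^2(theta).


cos^4(75) = 0.004487, sin^4(75) = 0.870513, sin^2(75)*cos^2(75) = 0.0625
1/G12 - 2*nu12/E1 = 1/8 - 2*0.29/123 = 0.120285 GPa^-1
1/Ex = 0.004487/123 + 0.870513/7 + 0.120285*0.0625 = 0.1319132 GPa^-1
Ex = 7.58 GPa

7.58 GPa


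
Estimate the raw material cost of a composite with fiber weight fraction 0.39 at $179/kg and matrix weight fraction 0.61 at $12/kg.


Cost = cost_f*Wf + cost_m*Wm = 179*0.39 + 12*0.61 = $77.13/kg

$77.13/kg


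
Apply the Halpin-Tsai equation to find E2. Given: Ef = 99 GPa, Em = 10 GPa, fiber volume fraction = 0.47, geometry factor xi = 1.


eta = (Ef/Em - 1)/(Ef/Em + xi) = (9.9 - 1)/(9.9 + 1) = 0.8165
E2 = Em*(1+xi*eta*Vf)/(1-eta*Vf) = 22.45 GPa

22.45 GPa


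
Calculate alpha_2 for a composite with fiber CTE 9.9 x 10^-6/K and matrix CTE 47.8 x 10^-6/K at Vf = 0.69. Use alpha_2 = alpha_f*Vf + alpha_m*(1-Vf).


alpha_2 = alpha_f*Vf + alpha_m*(1-Vf) = 9.9*0.69 + 47.8*0.31 = 21.6 x 10^-6/K

21.6 x 10^-6/K


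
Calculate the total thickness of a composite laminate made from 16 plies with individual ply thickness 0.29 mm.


h = n * t_ply = 16 * 0.29 = 4.64 mm

4.64 mm


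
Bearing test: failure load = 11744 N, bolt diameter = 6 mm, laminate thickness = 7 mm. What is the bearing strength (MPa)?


sigma_br = F/(d*h) = 11744/(6*7) = 279.6 MPa

279.6 MPa


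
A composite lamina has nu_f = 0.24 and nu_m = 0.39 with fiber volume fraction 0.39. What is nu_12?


nu_12 = nu_f*Vf + nu_m*(1-Vf) = 0.24*0.39 + 0.39*0.61 = 0.3315

0.3315


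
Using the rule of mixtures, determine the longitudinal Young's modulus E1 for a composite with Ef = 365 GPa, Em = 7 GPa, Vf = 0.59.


E1 = Ef*Vf + Em*(1-Vf) = 365*0.59 + 7*0.41 = 218.22 GPa

218.22 GPa


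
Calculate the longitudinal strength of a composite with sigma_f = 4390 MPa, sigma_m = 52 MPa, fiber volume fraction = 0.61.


sigma_1 = sigma_f*Vf + sigma_m*(1-Vf) = 4390*0.61 + 52*0.39 = 2698.2 MPa

2698.2 MPa


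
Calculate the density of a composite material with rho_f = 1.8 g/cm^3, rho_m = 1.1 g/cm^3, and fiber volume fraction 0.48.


rho_c = rho_f*Vf + rho_m*(1-Vf) = 1.8*0.48 + 1.1*0.52 = 1.436 g/cm^3

1.436 g/cm^3


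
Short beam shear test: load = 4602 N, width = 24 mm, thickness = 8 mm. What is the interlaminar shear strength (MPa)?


ILSS = 3F/(4bh) = 3*4602/(4*24*8) = 17.98 MPa

17.98 MPa


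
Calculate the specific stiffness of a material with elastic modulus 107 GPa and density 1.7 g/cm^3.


Specific stiffness = E/rho = 107/1.7 = 62.9 GPa/(g/cm^3)

62.9 GPa/(g/cm^3)


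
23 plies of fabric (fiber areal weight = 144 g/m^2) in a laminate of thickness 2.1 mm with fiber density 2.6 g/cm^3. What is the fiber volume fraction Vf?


Vf = n * FAW / (rho_f * h * 1000) = 23 * 144 / (2.6 * 2.1 * 1000) = 0.6066

0.6066


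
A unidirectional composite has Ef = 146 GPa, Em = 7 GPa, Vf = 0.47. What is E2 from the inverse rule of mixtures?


1/E2 = Vf/Ef + (1-Vf)/Em = 0.47/146 + 0.53/7
E2 = 12.67 GPa

12.67 GPa


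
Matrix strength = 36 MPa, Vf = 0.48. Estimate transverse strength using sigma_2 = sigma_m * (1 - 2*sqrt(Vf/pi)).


factor = 1 - 2*sqrt(0.48/pi) = 0.2182
sigma_2 = 36 * 0.2182 = 7.86 MPa

7.86 MPa


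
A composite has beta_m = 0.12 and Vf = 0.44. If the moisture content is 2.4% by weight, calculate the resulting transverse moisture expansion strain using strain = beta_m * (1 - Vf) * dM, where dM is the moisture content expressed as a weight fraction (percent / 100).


dM = 2.4/100 = 0.024
strain = beta_m * (1-Vf) * dM = 0.12 * 0.56 * 0.024 = 0.0016128

0.0016128


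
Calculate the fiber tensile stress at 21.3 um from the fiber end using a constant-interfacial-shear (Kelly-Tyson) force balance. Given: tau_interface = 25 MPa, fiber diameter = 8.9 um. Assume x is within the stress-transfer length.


Force balance: sigma_f * (pi*d^2/4) = tau * (pi*d) * x  ->  sigma_f = 4 * tau * x / d
sigma_f = 4 * 25 * 21.3 / 8.9 = 239.3 MPa

239.3 MPa


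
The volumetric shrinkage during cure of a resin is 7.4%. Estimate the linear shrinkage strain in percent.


Linear shrinkage ≈ vol_shrink/3 = 7.4/3 = 2.467%

2.467%


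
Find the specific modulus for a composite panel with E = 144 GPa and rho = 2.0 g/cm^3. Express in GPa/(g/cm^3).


Specific stiffness = E/rho = 144/2.0 = 72.0 GPa/(g/cm^3)

72.0 GPa/(g/cm^3)


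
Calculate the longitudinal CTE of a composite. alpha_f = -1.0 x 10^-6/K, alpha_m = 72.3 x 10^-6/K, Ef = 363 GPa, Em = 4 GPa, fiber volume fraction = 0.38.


E1 = Ef*Vf + Em*(1-Vf) = 140.42
alpha_1 = (alpha_f*Ef*Vf + alpha_m*Em*(1-Vf))/E1 = 0.29 x 10^-6/K

0.29 x 10^-6/K


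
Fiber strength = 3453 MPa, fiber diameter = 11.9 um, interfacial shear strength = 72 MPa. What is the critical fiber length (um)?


Lc = sigma_f * d / (2 * tau_i) = 3453 * 11.9 / (2 * 72) = 285.4 um

285.4 um


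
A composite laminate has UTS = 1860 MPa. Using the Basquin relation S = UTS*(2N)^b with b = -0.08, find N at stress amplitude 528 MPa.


N = 0.5 * (S/UTS)^(1/b) = 0.5 * (528/1860)^(1/-0.08) = 3.4273e+06 cycles

3.4273e+06 cycles


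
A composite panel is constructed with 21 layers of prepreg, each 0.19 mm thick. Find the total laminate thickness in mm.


h = n * t_ply = 21 * 0.19 = 3.99 mm

3.99 mm


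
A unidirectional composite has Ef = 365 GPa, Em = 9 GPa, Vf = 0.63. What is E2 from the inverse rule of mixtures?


1/E2 = Vf/Ef + (1-Vf)/Em = 0.63/365 + 0.37/9
E2 = 23.34 GPa

23.34 GPa


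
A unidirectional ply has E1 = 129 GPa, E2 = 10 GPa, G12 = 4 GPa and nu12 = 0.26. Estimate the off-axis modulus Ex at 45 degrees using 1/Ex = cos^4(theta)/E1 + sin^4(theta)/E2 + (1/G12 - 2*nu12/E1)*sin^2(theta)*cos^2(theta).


cos^4(45) = 0.25, sin^4(45) = 0.25, sin^2(45)*cos^2(45) = 0.25
1/G12 - 2*nu12/E1 = 1/4 - 2*0.26/129 = 0.245969 GPa^-1
1/Ex = 0.25/129 + 0.25/10 + 0.245969*0.25 = 0.0884302 GPa^-1
Ex = 11.31 GPa

11.31 GPa


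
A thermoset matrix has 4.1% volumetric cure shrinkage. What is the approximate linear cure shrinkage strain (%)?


Linear shrinkage ≈ vol_shrink/3 = 4.1/3 = 1.367%

1.367%


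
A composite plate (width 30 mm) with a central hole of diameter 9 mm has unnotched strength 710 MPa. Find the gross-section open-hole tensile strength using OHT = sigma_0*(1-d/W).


OHT = sigma_0*(1-d/W) = 710*(1-9/30) = 497.0 MPa

497.0 MPa


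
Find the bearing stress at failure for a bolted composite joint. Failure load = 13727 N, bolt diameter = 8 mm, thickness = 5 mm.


sigma_br = F/(d*h) = 13727/(8*5) = 343.2 MPa

343.2 MPa


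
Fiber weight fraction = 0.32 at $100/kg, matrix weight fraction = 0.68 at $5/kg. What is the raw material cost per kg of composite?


Cost = cost_f*Wf + cost_m*Wm = 100*0.32 + 5*0.68 = $35.4/kg

$35.4/kg


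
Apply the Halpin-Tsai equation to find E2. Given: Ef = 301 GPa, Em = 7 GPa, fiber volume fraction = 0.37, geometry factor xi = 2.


eta = (Ef/Em - 1)/(Ef/Em + xi) = (43.0 - 1)/(43.0 + 2) = 0.9333
E2 = Em*(1+xi*eta*Vf)/(1-eta*Vf) = 18.08 GPa

18.08 GPa


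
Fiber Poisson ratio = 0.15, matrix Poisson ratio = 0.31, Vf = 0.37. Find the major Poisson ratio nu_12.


nu_12 = nu_f*Vf + nu_m*(1-Vf) = 0.15*0.37 + 0.31*0.63 = 0.2508

0.2508


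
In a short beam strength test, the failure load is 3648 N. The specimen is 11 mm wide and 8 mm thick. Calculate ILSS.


ILSS = 3F/(4bh) = 3*3648/(4*11*8) = 31.09 MPa

31.09 MPa


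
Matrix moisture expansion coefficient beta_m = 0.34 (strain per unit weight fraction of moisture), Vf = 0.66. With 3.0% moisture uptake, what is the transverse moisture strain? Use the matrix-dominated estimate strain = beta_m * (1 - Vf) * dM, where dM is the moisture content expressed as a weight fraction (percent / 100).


dM = 3.0/100 = 0.03
strain = beta_m * (1-Vf) * dM = 0.34 * 0.34 * 0.03 = 0.003468

0.003468


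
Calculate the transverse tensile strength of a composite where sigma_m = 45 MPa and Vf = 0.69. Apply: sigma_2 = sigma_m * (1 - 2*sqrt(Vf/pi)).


factor = 1 - 2*sqrt(0.69/pi) = 0.0627
sigma_2 = 45 * 0.0627 = 2.82 MPa

2.82 MPa


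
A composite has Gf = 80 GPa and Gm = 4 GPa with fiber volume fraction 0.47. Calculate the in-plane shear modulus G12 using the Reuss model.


1/G12 = Vf/Gf + (1-Vf)/Gm = 0.47/80 + 0.53/4
G12 = 7.23 GPa

7.23 GPa


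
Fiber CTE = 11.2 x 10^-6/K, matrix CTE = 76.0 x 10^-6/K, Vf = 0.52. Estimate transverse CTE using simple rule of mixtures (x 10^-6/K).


alpha_2 = alpha_f*Vf + alpha_m*(1-Vf) = 11.2*0.52 + 76.0*0.48 = 42.3 x 10^-6/K

42.3 x 10^-6/K


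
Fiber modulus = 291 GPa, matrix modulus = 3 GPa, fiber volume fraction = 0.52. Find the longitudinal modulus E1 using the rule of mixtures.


E1 = Ef*Vf + Em*(1-Vf) = 291*0.52 + 3*0.48 = 152.76 GPa

152.76 GPa


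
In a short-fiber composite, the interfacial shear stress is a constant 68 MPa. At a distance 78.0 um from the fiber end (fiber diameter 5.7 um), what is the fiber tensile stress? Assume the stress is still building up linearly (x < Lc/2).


Force balance: sigma_f * (pi*d^2/4) = tau * (pi*d) * x  ->  sigma_f = 4 * tau * x / d
sigma_f = 4 * 68 * 78.0 / 5.7 = 3722.1 MPa

3722.1 MPa


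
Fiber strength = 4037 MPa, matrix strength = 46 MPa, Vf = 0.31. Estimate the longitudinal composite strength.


sigma_1 = sigma_f*Vf + sigma_m*(1-Vf) = 4037*0.31 + 46*0.69 = 1283.2 MPa

1283.2 MPa


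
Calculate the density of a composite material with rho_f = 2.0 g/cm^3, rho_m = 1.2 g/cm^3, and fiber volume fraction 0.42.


rho_c = rho_f*Vf + rho_m*(1-Vf) = 2.0*0.42 + 1.2*0.58 = 1.536 g/cm^3

1.536 g/cm^3


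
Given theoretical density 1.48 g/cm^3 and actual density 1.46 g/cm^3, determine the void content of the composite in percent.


Void% = (rho_theo - rho_actual)/rho_theo * 100 = (1.48 - 1.46)/1.48 * 100 = 1.35%

1.35%


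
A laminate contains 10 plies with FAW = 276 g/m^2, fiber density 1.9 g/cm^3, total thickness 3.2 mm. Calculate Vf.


Vf = n * FAW / (rho_f * h * 1000) = 10 * 276 / (1.9 * 3.2 * 1000) = 0.4539

0.4539


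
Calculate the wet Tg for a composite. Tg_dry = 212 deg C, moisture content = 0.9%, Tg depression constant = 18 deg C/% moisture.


Tg_wet = Tg_dry - k*moisture = 212 - 18*0.9 = 195.8 deg C

195.8 deg C


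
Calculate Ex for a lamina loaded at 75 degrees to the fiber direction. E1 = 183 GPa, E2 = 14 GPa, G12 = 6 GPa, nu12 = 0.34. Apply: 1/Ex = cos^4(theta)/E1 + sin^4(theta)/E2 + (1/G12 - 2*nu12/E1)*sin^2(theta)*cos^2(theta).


cos^4(75) = 0.004487, sin^4(75) = 0.870513, sin^2(75)*cos^2(75) = 0.0625
1/G12 - 2*nu12/E1 = 1/6 - 2*0.34/183 = 0.162951 GPa^-1
1/Ex = 0.004487/183 + 0.870513/14 + 0.162951*0.0625 = 0.0723884 GPa^-1
Ex = 13.81 GPa

13.81 GPa


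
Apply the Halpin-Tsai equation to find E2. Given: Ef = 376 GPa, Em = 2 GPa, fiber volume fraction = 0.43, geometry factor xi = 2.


eta = (Ef/Em - 1)/(Ef/Em + xi) = (188.0 - 1)/(188.0 + 2) = 0.9842
E2 = Em*(1+xi*eta*Vf)/(1-eta*Vf) = 6.4 GPa

6.4 GPa


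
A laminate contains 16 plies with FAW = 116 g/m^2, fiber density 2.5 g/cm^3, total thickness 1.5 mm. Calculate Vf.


Vf = n * FAW / (rho_f * h * 1000) = 16 * 116 / (2.5 * 1.5 * 1000) = 0.4949

0.4949


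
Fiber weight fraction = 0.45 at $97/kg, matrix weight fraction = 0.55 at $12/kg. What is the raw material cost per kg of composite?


Cost = cost_f*Wf + cost_m*Wm = 97*0.45 + 12*0.55 = $50.25/kg

$50.25/kg


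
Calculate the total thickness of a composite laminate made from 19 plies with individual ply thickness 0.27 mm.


h = n * t_ply = 19 * 0.27 = 5.13 mm

5.13 mm


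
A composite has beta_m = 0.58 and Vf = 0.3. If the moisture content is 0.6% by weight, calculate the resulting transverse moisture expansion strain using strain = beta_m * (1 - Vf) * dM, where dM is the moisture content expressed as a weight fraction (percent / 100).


dM = 0.6/100 = 0.006
strain = beta_m * (1-Vf) * dM = 0.58 * 0.7 * 0.006 = 0.002436

0.002436


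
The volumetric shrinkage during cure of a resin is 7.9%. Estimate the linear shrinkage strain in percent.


Linear shrinkage ≈ vol_shrink/3 = 7.9/3 = 2.633%

2.633%


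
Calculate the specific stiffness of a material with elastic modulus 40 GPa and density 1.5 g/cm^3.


Specific stiffness = E/rho = 40/1.5 = 26.7 GPa/(g/cm^3)

26.7 GPa/(g/cm^3)


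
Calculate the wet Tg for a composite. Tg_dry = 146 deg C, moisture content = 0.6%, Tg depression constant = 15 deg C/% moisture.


Tg_wet = Tg_dry - k*moisture = 146 - 15*0.6 = 137.0 deg C

137.0 deg C


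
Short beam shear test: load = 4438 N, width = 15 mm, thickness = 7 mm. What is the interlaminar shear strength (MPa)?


ILSS = 3F/(4bh) = 3*4438/(4*15*7) = 31.7 MPa

31.7 MPa


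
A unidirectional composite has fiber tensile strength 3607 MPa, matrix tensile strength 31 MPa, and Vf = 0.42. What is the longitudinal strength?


sigma_1 = sigma_f*Vf + sigma_m*(1-Vf) = 3607*0.42 + 31*0.58 = 1532.9 MPa

1532.9 MPa


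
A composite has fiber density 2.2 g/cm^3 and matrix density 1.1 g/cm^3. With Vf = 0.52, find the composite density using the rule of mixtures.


rho_c = rho_f*Vf + rho_m*(1-Vf) = 2.2*0.52 + 1.1*0.48 = 1.672 g/cm^3

1.672 g/cm^3


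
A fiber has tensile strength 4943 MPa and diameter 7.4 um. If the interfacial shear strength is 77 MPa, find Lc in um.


Lc = sigma_f * d / (2 * tau_i) = 4943 * 7.4 / (2 * 77) = 237.5 um

237.5 um


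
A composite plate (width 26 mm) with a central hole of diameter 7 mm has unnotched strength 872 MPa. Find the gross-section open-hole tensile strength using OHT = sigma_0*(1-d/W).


OHT = sigma_0*(1-d/W) = 872*(1-7/26) = 637.2 MPa

637.2 MPa


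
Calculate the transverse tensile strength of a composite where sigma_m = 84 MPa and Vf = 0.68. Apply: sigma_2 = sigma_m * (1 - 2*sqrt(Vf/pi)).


factor = 1 - 2*sqrt(0.68/pi) = 0.0695
sigma_2 = 84 * 0.0695 = 5.84 MPa

5.84 MPa


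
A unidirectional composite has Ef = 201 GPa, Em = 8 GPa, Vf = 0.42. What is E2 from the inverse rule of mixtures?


1/E2 = Vf/Ef + (1-Vf)/Em = 0.42/201 + 0.58/8
E2 = 13.41 GPa

13.41 GPa


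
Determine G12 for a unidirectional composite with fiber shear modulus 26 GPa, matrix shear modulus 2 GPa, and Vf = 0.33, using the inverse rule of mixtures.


1/G12 = Vf/Gf + (1-Vf)/Gm = 0.33/26 + 0.67/2
G12 = 2.88 GPa

2.88 GPa


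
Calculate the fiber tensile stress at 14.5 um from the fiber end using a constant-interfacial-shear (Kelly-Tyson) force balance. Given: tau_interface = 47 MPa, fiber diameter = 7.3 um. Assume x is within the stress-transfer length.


Force balance: sigma_f * (pi*d^2/4) = tau * (pi*d) * x  ->  sigma_f = 4 * tau * x / d
sigma_f = 4 * 47 * 14.5 / 7.3 = 373.4 MPa

373.4 MPa


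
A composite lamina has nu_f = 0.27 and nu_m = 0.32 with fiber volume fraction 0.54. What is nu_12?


nu_12 = nu_f*Vf + nu_m*(1-Vf) = 0.27*0.54 + 0.32*0.46 = 0.293

0.293


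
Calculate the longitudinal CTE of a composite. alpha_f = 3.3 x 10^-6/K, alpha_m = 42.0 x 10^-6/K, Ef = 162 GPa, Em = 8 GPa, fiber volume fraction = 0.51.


E1 = Ef*Vf + Em*(1-Vf) = 86.54
alpha_1 = (alpha_f*Ef*Vf + alpha_m*Em*(1-Vf))/E1 = 5.05 x 10^-6/K

5.05 x 10^-6/K


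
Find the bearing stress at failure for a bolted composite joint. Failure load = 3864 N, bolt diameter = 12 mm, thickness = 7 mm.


sigma_br = F/(d*h) = 3864/(12*7) = 46.0 MPa

46.0 MPa


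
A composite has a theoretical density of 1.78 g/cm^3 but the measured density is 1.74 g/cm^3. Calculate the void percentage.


Void% = (rho_theo - rho_actual)/rho_theo * 100 = (1.78 - 1.74)/1.78 * 100 = 2.25%

2.25%


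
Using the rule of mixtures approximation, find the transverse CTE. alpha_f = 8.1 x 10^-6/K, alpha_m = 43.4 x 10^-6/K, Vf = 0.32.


alpha_2 = alpha_f*Vf + alpha_m*(1-Vf) = 8.1*0.32 + 43.4*0.68 = 32.1 x 10^-6/K

32.1 x 10^-6/K


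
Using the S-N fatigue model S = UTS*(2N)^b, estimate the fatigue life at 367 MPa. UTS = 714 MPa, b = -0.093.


N = 0.5 * (S/UTS)^(1/b) = 0.5 * (367/714)^(1/-0.093) = 640.9772 cycles

640.9772 cycles


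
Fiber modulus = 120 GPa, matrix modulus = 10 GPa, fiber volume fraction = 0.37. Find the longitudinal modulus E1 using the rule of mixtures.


E1 = Ef*Vf + Em*(1-Vf) = 120*0.37 + 10*0.63 = 50.7 GPa

50.7 GPa


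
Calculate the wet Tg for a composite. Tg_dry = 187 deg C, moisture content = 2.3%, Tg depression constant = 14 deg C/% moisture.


Tg_wet = Tg_dry - k*moisture = 187 - 14*2.3 = 154.8 deg C

154.8 deg C


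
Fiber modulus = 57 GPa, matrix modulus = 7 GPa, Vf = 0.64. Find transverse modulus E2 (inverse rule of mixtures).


1/E2 = Vf/Ef + (1-Vf)/Em = 0.64/57 + 0.36/7
E2 = 15.96 GPa

15.96 GPa


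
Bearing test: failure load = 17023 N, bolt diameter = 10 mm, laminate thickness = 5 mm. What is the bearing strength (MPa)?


sigma_br = F/(d*h) = 17023/(10*5) = 340.5 MPa

340.5 MPa


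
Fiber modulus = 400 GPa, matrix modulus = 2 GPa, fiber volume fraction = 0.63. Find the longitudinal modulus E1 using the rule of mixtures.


E1 = Ef*Vf + Em*(1-Vf) = 400*0.63 + 2*0.37 = 252.74 GPa

252.74 GPa


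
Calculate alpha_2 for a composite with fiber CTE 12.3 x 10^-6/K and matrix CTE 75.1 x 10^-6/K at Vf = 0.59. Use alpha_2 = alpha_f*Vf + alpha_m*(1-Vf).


alpha_2 = alpha_f*Vf + alpha_m*(1-Vf) = 12.3*0.59 + 75.1*0.41 = 38.0 x 10^-6/K

38.0 x 10^-6/K


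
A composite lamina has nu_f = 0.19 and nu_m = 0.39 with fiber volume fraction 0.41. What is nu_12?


nu_12 = nu_f*Vf + nu_m*(1-Vf) = 0.19*0.41 + 0.39*0.59 = 0.308

0.308


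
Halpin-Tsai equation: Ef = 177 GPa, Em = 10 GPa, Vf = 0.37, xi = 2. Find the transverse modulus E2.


eta = (Ef/Em - 1)/(Ef/Em + xi) = (17.7 - 1)/(17.7 + 2) = 0.8477
E2 = Em*(1+xi*eta*Vf)/(1-eta*Vf) = 23.71 GPa

23.71 GPa


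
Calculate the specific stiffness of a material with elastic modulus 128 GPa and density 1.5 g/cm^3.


Specific stiffness = E/rho = 128/1.5 = 85.3 GPa/(g/cm^3)

85.3 GPa/(g/cm^3)


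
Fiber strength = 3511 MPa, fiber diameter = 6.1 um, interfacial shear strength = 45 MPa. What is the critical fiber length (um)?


Lc = sigma_f * d / (2 * tau_i) = 3511 * 6.1 / (2 * 45) = 238.0 um

238.0 um


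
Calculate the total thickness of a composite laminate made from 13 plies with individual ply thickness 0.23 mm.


h = n * t_ply = 13 * 0.23 = 2.99 mm

2.99 mm


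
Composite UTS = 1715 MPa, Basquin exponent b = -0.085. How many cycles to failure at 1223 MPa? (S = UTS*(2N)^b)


N = 0.5 * (S/UTS)^(1/b) = 0.5 * (1223/1715)^(1/-0.085) = 26.6976 cycles

26.6976 cycles


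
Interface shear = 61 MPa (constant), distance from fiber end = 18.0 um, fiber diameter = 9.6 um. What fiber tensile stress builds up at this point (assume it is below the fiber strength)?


Force balance: sigma_f * (pi*d^2/4) = tau * (pi*d) * x  ->  sigma_f = 4 * tau * x / d
sigma_f = 4 * 61 * 18.0 / 9.6 = 457.5 MPa

457.5 MPa


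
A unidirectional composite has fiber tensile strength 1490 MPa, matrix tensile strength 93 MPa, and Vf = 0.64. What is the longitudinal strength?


sigma_1 = sigma_f*Vf + sigma_m*(1-Vf) = 1490*0.64 + 93*0.36 = 987.1 MPa

987.1 MPa


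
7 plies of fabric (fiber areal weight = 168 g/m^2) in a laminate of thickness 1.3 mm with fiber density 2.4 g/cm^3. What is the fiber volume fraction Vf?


Vf = n * FAW / (rho_f * h * 1000) = 7 * 168 / (2.4 * 1.3 * 1000) = 0.3769

0.3769


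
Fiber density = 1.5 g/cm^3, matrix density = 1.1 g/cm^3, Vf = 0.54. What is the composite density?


rho_c = rho_f*Vf + rho_m*(1-Vf) = 1.5*0.54 + 1.1*0.46 = 1.316 g/cm^3

1.316 g/cm^3


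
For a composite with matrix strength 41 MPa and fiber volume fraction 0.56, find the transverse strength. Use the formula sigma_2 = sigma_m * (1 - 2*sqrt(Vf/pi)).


factor = 1 - 2*sqrt(0.56/pi) = 0.1556
sigma_2 = 41 * 0.1556 = 6.38 MPa

6.38 MPa


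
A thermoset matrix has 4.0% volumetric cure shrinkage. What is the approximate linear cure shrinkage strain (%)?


Linear shrinkage ≈ vol_shrink/3 = 4.0/3 = 1.333%

1.333%


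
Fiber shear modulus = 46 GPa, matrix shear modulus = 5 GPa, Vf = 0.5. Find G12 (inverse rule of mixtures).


1/G12 = Vf/Gf + (1-Vf)/Gm = 0.5/46 + 0.5/5
G12 = 9.02 GPa

9.02 GPa


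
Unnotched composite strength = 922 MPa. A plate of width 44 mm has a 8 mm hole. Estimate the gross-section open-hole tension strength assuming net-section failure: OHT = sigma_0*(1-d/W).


OHT = sigma_0*(1-d/W) = 922*(1-8/44) = 754.4 MPa

754.4 MPa


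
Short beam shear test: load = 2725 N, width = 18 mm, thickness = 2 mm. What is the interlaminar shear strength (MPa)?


ILSS = 3F/(4bh) = 3*2725/(4*18*2) = 56.77 MPa

56.77 MPa


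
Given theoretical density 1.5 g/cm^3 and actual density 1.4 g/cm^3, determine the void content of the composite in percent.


Void% = (rho_theo - rho_actual)/rho_theo * 100 = (1.5 - 1.4)/1.5 * 100 = 6.67%

6.67%


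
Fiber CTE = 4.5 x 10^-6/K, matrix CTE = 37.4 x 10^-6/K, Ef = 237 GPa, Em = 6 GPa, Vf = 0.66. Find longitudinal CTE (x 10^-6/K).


E1 = Ef*Vf + Em*(1-Vf) = 158.46
alpha_1 = (alpha_f*Ef*Vf + alpha_m*Em*(1-Vf))/E1 = 4.92 x 10^-6/K

4.92 x 10^-6/K


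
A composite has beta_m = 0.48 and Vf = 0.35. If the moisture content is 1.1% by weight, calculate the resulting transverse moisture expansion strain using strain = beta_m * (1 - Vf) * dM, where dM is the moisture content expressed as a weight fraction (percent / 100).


dM = 1.1/100 = 0.011
strain = beta_m * (1-Vf) * dM = 0.48 * 0.65 * 0.011 = 0.003432

0.003432


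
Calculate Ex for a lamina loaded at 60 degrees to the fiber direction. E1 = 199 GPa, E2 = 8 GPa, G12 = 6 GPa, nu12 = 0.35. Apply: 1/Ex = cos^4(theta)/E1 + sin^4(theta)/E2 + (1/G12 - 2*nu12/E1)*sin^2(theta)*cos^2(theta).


cos^4(60) = 0.0625, sin^4(60) = 0.5625, sin^2(60)*cos^2(60) = 0.1875
1/G12 - 2*nu12/E1 = 1/6 - 2*0.35/199 = 0.163149 GPa^-1
1/Ex = 0.0625/199 + 0.5625/8 + 0.163149*0.1875 = 0.101217 GPa^-1
Ex = 9.88 GPa

9.88 GPa


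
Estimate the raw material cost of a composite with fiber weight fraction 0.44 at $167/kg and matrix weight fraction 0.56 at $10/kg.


Cost = cost_f*Wf + cost_m*Wm = 167*0.44 + 10*0.56 = $79.08/kg

$79.08/kg


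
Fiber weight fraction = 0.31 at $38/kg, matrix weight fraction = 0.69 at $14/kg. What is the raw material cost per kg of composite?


Cost = cost_f*Wf + cost_m*Wm = 38*0.31 + 14*0.69 = $21.44/kg

$21.44/kg


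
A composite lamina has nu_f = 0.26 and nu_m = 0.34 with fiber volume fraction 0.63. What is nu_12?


nu_12 = nu_f*Vf + nu_m*(1-Vf) = 0.26*0.63 + 0.34*0.37 = 0.2896

0.2896


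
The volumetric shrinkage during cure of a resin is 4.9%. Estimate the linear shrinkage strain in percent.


Linear shrinkage ≈ vol_shrink/3 = 4.9/3 = 1.633%

1.633%


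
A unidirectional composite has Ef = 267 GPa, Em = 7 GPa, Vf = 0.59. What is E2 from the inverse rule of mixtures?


1/E2 = Vf/Ef + (1-Vf)/Em = 0.59/267 + 0.41/7
E2 = 16.45 GPa

16.45 GPa


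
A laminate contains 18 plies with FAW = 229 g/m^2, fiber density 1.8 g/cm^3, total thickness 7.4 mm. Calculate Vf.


Vf = n * FAW / (rho_f * h * 1000) = 18 * 229 / (1.8 * 7.4 * 1000) = 0.3095

0.3095


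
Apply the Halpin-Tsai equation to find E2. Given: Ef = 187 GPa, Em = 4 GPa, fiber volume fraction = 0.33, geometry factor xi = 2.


eta = (Ef/Em - 1)/(Ef/Em + xi) = (46.75 - 1)/(46.75 + 2) = 0.9385
E2 = Em*(1+xi*eta*Vf)/(1-eta*Vf) = 9.38 GPa

9.38 GPa


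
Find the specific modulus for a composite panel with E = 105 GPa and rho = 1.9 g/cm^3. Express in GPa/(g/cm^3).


Specific stiffness = E/rho = 105/1.9 = 55.3 GPa/(g/cm^3)

55.3 GPa/(g/cm^3)


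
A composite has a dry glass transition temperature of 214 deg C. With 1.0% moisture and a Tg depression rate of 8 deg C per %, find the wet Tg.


Tg_wet = Tg_dry - k*moisture = 214 - 8*1.0 = 206.0 deg C

206.0 deg C


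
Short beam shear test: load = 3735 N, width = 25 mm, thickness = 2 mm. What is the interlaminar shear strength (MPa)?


ILSS = 3F/(4bh) = 3*3735/(4*25*2) = 56.03 MPa

56.03 MPa


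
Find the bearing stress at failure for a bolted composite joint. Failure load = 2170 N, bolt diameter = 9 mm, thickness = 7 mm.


sigma_br = F/(d*h) = 2170/(9*7) = 34.4 MPa

34.4 MPa


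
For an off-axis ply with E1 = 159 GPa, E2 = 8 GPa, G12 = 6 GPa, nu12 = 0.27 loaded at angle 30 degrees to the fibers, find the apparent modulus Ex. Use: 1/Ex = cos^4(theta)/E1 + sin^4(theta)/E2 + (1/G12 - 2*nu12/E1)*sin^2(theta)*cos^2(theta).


cos^4(30) = 0.5625, sin^4(30) = 0.0625, sin^2(30)*cos^2(30) = 0.1875
1/G12 - 2*nu12/E1 = 1/6 - 2*0.27/159 = 0.16327 GPa^-1
1/Ex = 0.5625/159 + 0.0625/8 + 0.16327*0.1875 = 0.0419634 GPa^-1
Ex = 23.83 GPa

23.83 GPa


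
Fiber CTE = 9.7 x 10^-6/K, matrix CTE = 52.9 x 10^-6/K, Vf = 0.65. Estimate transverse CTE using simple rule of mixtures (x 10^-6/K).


alpha_2 = alpha_f*Vf + alpha_m*(1-Vf) = 9.7*0.65 + 52.9*0.35 = 24.8 x 10^-6/K

24.8 x 10^-6/K


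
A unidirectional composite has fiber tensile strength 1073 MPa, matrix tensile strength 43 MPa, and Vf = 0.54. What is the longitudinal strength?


sigma_1 = sigma_f*Vf + sigma_m*(1-Vf) = 1073*0.54 + 43*0.46 = 599.2 MPa

599.2 MPa


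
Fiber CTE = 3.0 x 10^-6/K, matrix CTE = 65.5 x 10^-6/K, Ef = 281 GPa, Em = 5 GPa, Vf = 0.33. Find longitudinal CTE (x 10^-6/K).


E1 = Ef*Vf + Em*(1-Vf) = 96.08
alpha_1 = (alpha_f*Ef*Vf + alpha_m*Em*(1-Vf))/E1 = 5.18 x 10^-6/K

5.18 x 10^-6/K


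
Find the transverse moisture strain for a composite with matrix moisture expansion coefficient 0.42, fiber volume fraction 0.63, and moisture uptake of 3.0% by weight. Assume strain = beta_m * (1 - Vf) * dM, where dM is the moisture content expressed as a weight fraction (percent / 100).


dM = 3.0/100 = 0.03
strain = beta_m * (1-Vf) * dM = 0.42 * 0.37 * 0.03 = 0.004662

0.004662


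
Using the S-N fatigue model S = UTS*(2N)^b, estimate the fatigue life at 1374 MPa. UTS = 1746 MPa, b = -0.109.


N = 0.5 * (S/UTS)^(1/b) = 0.5 * (1374/1746)^(1/-0.109) = 4.5043 cycles

4.5043 cycles


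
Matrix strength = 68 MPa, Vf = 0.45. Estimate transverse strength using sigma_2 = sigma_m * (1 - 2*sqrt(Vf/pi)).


factor = 1 - 2*sqrt(0.45/pi) = 0.2431
sigma_2 = 68 * 0.2431 = 16.53 MPa

16.53 MPa


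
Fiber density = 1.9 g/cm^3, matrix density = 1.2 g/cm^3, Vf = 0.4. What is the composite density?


rho_c = rho_f*Vf + rho_m*(1-Vf) = 1.9*0.4 + 1.2*0.6 = 1.48 g/cm^3

1.48 g/cm^3


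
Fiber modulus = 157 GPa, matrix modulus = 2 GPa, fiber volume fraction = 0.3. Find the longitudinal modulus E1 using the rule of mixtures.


E1 = Ef*Vf + Em*(1-Vf) = 157*0.3 + 2*0.7 = 48.5 GPa

48.5 GPa


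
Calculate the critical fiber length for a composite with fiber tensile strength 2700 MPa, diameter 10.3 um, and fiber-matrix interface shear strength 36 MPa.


Lc = sigma_f * d / (2 * tau_i) = 2700 * 10.3 / (2 * 36) = 386.3 um

386.3 um


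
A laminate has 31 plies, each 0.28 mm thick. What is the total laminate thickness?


h = n * t_ply = 31 * 0.28 = 8.68 mm

8.68 mm


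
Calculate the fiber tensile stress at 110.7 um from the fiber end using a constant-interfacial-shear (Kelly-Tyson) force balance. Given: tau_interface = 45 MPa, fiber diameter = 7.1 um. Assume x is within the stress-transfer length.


Force balance: sigma_f * (pi*d^2/4) = tau * (pi*d) * x  ->  sigma_f = 4 * tau * x / d
sigma_f = 4 * 45 * 110.7 / 7.1 = 2806.5 MPa

2806.5 MPa


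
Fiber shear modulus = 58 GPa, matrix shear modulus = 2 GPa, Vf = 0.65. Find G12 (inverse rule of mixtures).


1/G12 = Vf/Gf + (1-Vf)/Gm = 0.65/58 + 0.35/2
G12 = 5.37 GPa

5.37 GPa


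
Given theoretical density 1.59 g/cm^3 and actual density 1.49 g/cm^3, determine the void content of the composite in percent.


Void% = (rho_theo - rho_actual)/rho_theo * 100 = (1.59 - 1.49)/1.59 * 100 = 6.29%

6.29%


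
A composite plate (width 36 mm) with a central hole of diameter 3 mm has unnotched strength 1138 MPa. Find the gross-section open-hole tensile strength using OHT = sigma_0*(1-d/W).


OHT = sigma_0*(1-d/W) = 1138*(1-3/36) = 1043.2 MPa

1043.2 MPa


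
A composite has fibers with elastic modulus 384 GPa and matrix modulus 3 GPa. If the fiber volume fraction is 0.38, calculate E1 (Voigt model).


E1 = Ef*Vf + Em*(1-Vf) = 384*0.38 + 3*0.62 = 147.78 GPa

147.78 GPa


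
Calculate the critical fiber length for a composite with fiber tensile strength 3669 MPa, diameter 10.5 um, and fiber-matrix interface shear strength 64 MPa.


Lc = sigma_f * d / (2 * tau_i) = 3669 * 10.5 / (2 * 64) = 301.0 um

301.0 um


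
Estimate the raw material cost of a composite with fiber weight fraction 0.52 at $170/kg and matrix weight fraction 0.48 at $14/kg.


Cost = cost_f*Wf + cost_m*Wm = 170*0.52 + 14*0.48 = $95.12/kg

$95.12/kg


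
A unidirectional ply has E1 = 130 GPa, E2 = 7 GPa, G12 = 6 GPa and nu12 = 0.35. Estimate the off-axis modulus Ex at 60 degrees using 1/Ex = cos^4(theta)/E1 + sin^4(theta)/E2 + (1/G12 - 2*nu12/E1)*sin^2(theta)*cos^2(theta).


cos^4(60) = 0.0625, sin^4(60) = 0.5625, sin^2(60)*cos^2(60) = 0.1875
1/G12 - 2*nu12/E1 = 1/6 - 2*0.35/130 = 0.161282 GPa^-1
1/Ex = 0.0625/130 + 0.5625/7 + 0.161282*0.1875 = 0.1110783 GPa^-1
Ex = 9.0 GPa

9.0 GPa


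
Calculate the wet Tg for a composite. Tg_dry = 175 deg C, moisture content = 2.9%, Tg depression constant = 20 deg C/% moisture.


Tg_wet = Tg_dry - k*moisture = 175 - 20*2.9 = 117.0 deg C

117.0 deg C


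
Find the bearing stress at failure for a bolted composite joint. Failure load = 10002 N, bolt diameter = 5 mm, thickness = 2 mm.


sigma_br = F/(d*h) = 10002/(5*2) = 1000.2 MPa

1000.2 MPa


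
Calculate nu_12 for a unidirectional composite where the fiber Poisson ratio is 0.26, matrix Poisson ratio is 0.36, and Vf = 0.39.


nu_12 = nu_f*Vf + nu_m*(1-Vf) = 0.26*0.39 + 0.36*0.61 = 0.321

0.321


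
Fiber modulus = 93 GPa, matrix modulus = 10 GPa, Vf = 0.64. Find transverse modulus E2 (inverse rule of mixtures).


1/E2 = Vf/Ef + (1-Vf)/Em = 0.64/93 + 0.36/10
E2 = 23.32 GPa

23.32 GPa


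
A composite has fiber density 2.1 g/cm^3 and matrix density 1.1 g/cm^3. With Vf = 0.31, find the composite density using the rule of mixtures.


rho_c = rho_f*Vf + rho_m*(1-Vf) = 2.1*0.31 + 1.1*0.69 = 1.41 g/cm^3

1.41 g/cm^3


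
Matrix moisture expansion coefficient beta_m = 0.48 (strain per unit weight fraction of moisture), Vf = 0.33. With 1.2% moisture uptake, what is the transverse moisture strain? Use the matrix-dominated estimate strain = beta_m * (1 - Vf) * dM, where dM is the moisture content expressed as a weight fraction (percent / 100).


dM = 1.2/100 = 0.012
strain = beta_m * (1-Vf) * dM = 0.48 * 0.67 * 0.012 = 0.0038592

0.0038592


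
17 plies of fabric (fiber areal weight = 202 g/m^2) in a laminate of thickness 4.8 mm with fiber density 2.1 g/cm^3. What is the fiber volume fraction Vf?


Vf = n * FAW / (rho_f * h * 1000) = 17 * 202 / (2.1 * 4.8 * 1000) = 0.3407

0.3407


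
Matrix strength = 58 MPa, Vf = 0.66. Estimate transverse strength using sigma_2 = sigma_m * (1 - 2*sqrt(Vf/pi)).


factor = 1 - 2*sqrt(0.66/pi) = 0.0833
sigma_2 = 58 * 0.0833 = 4.83 MPa

4.83 MPa


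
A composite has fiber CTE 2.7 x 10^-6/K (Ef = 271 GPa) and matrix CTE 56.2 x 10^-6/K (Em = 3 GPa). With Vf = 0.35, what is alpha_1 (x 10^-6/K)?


E1 = Ef*Vf + Em*(1-Vf) = 96.8
alpha_1 = (alpha_f*Ef*Vf + alpha_m*Em*(1-Vf))/E1 = 3.78 x 10^-6/K

3.78 x 10^-6/K


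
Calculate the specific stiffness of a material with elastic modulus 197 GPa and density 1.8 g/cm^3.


Specific stiffness = E/rho = 197/1.8 = 109.4 GPa/(g/cm^3)

109.4 GPa/(g/cm^3)


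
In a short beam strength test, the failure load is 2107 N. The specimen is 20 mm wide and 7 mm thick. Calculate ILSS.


ILSS = 3F/(4bh) = 3*2107/(4*20*7) = 11.29 MPa

11.29 MPa


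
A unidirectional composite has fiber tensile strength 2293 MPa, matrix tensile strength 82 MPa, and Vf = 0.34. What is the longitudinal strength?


sigma_1 = sigma_f*Vf + sigma_m*(1-Vf) = 2293*0.34 + 82*0.66 = 833.7 MPa

833.7 MPa


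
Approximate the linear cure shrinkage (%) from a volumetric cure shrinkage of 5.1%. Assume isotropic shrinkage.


Linear shrinkage ≈ vol_shrink/3 = 5.1/3 = 1.7%

1.7%


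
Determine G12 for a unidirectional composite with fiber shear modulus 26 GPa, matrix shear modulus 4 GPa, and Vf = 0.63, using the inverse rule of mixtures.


1/G12 = Vf/Gf + (1-Vf)/Gm = 0.63/26 + 0.37/4
G12 = 8.57 GPa

8.57 GPa


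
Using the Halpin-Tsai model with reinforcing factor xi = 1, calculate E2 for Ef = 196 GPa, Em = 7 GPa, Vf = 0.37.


eta = (Ef/Em - 1)/(Ef/Em + xi) = (28.0 - 1)/(28.0 + 1) = 0.931
E2 = Em*(1+xi*eta*Vf)/(1-eta*Vf) = 14.36 GPa

14.36 GPa


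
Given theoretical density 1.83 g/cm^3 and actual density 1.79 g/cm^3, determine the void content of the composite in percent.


Void% = (rho_theo - rho_actual)/rho_theo * 100 = (1.83 - 1.79)/1.83 * 100 = 2.19%

2.19%


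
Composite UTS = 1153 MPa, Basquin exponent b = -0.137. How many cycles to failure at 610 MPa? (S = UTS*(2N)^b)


N = 0.5 * (S/UTS)^(1/b) = 0.5 * (610/1153)^(1/-0.137) = 52.1452 cycles

52.1452 cycles


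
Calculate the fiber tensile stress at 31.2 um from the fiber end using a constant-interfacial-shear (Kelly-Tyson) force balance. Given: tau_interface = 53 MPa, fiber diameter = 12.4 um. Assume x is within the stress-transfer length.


Force balance: sigma_f * (pi*d^2/4) = tau * (pi*d) * x  ->  sigma_f = 4 * tau * x / d
sigma_f = 4 * 53 * 31.2 / 12.4 = 533.4 MPa

533.4 MPa


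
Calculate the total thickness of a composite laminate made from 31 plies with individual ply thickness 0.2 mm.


h = n * t_ply = 31 * 0.2 = 6.2 mm

6.2 mm


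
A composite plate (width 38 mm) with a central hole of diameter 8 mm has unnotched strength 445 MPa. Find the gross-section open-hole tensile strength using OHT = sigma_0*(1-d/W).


OHT = sigma_0*(1-d/W) = 445*(1-8/38) = 351.3 MPa

351.3 MPa


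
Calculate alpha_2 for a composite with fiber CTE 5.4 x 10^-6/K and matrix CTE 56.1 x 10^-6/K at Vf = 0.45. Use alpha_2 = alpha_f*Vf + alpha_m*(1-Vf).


alpha_2 = alpha_f*Vf + alpha_m*(1-Vf) = 5.4*0.45 + 56.1*0.55 = 33.3 x 10^-6/K

33.3 x 10^-6/K


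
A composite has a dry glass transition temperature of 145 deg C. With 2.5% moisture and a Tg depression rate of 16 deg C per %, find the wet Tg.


Tg_wet = Tg_dry - k*moisture = 145 - 16*2.5 = 105.0 deg C

105.0 deg C


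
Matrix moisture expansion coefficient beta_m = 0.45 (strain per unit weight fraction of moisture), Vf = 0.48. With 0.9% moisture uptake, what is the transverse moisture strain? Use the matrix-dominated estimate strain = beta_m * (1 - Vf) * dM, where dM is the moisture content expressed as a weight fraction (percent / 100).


dM = 0.9/100 = 0.009
strain = beta_m * (1-Vf) * dM = 0.45 * 0.52 * 0.009 = 0.002106

0.002106


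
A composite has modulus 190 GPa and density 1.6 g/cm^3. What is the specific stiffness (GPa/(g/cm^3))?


Specific stiffness = E/rho = 190/1.6 = 118.8 GPa/(g/cm^3)

118.8 GPa/(g/cm^3)


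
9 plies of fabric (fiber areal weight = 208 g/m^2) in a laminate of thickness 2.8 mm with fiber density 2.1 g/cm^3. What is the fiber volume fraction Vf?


Vf = n * FAW / (rho_f * h * 1000) = 9 * 208 / (2.1 * 2.8 * 1000) = 0.3184

0.3184


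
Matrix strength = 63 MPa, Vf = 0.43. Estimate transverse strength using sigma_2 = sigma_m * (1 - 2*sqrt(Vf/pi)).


factor = 1 - 2*sqrt(0.43/pi) = 0.2601
sigma_2 = 63 * 0.2601 = 16.38 MPa

16.38 MPa


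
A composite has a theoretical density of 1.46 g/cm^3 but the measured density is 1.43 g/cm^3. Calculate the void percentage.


Void% = (rho_theo - rho_actual)/rho_theo * 100 = (1.46 - 1.43)/1.46 * 100 = 2.05%

2.05%


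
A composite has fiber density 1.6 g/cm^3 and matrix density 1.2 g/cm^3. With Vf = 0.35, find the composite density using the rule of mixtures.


rho_c = rho_f*Vf + rho_m*(1-Vf) = 1.6*0.35 + 1.2*0.65 = 1.34 g/cm^3

1.34 g/cm^3


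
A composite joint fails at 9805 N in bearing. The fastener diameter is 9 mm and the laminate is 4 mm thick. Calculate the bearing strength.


sigma_br = F/(d*h) = 9805/(9*4) = 272.4 MPa

272.4 MPa


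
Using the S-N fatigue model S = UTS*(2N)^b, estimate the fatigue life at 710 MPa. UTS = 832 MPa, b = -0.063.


N = 0.5 * (S/UTS)^(1/b) = 0.5 * (710/832)^(1/-0.063) = 6.1953 cycles

6.1953 cycles


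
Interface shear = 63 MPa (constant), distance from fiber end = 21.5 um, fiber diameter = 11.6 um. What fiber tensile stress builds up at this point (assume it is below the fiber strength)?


Force balance: sigma_f * (pi*d^2/4) = tau * (pi*d) * x  ->  sigma_f = 4 * tau * x / d
sigma_f = 4 * 63 * 21.5 / 11.6 = 467.1 MPa

467.1 MPa


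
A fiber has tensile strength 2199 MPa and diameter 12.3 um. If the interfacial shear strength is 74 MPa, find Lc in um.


Lc = sigma_f * d / (2 * tau_i) = 2199 * 12.3 / (2 * 74) = 182.8 um

182.8 um


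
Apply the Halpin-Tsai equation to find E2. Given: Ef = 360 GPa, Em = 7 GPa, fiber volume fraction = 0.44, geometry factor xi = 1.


eta = (Ef/Em - 1)/(Ef/Em + xi) = (51.4286 - 1)/(51.4286 + 1) = 0.9619
E2 = Em*(1+xi*eta*Vf)/(1-eta*Vf) = 17.27 GPa

17.27 GPa


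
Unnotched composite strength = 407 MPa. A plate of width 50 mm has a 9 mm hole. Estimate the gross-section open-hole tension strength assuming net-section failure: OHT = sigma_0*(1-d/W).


OHT = sigma_0*(1-d/W) = 407*(1-9/50) = 333.7 MPa

333.7 MPa


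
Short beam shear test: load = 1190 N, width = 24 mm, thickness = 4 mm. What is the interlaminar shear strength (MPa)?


ILSS = 3F/(4bh) = 3*1190/(4*24*4) = 9.3 MPa

9.3 MPa


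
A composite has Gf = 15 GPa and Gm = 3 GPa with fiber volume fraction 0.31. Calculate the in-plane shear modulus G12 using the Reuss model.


1/G12 = Vf/Gf + (1-Vf)/Gm = 0.31/15 + 0.69/3
G12 = 3.99 GPa

3.99 GPa


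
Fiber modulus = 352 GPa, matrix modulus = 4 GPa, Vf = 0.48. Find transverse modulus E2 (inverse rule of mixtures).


1/E2 = Vf/Ef + (1-Vf)/Em = 0.48/352 + 0.52/4
E2 = 7.61 GPa

7.61 GPa
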